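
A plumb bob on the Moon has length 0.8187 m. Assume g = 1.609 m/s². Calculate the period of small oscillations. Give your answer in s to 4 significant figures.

4.482 s

T = 2π√(L/g) = 2π√(0.8187/1.609) = 2π × 0.71332 = 4.482 s.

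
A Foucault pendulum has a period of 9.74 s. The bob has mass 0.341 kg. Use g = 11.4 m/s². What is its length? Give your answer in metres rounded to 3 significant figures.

27.4 m

From T = 2π√(L/g), L = gT²/(4π²) = 11.4 × 9.740²/(4π²) = 27.4 m.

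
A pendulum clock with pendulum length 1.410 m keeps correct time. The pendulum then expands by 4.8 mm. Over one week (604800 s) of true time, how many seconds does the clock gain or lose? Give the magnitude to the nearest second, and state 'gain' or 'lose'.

T ∝ √L, so T'/T = √(1.41480/1.410) = 1.00170.
In 604800 s of true time the clock registers 604800/1.00170 = 603773.2 s, so it loses 1027 s.

lose 1027 s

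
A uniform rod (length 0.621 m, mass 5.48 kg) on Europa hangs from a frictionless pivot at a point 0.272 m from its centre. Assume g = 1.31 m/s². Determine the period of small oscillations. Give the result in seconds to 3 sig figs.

3.43 s

For a physical pendulum T = 2π√(I/(mgd)), with d = 0.2720 m from pivot to centre of mass.
I_cm = mL²/12 = 5.48 × 0.621²/12 = 0.1761 kg·m²; I = I_cm + md² = 0.1761 + 5.48 × 0.2720² = 0.5815 kg·m².
T = 2π√(0.5815/(5.48 × 1.31 × 0.2720)) = 3.43 s.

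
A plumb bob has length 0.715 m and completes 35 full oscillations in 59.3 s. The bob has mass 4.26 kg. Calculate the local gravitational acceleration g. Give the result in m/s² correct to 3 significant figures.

9.83 m/s²

T = 59.3/35 = 1.694 s.
From T = 2π√(L/g), g = 4π²L/T² = 4π² × 0.715/1.694² = 9.83 m/s².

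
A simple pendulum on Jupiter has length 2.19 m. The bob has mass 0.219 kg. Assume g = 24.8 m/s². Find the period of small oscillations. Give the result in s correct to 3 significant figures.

1.87 s

T = 2π√(L/g) = 2π√(2.19/24.8) = 2π × 0.2972 = 1.87 s.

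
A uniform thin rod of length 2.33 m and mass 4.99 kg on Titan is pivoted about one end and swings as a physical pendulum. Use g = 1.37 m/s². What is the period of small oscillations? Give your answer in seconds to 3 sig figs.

For a physical pendulum T = 2π√(I/(mgd)), with d = 1.165 m from pivot to centre of mass.
I_cm = mL²/12 = 4.99 × 2.33²/12 = 2.258 kg·m²; I = I_cm + md² = 2.258 + 4.99 × 1.165² = 9.030 kg·m².
T = 2π√(9.030/(4.99 × 1.37 × 1.165)) = 6.69 s.

6.69 s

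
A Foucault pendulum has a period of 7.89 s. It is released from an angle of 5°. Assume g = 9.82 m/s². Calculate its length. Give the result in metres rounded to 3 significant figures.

15.5 m

From T = 2π√(L/g), L = gT²/(4π²) = 9.82 × 7.890²/(4π²) = 15.5 m.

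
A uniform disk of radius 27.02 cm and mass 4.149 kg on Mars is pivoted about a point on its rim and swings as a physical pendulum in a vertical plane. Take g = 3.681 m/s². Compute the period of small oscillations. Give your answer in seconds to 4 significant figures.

I_cm = ½mr² = 0.15146 kg·m². The pivot is at distance d = 0.2702 m from the centre of mass.
By the parallel-axis theorem, I = I_cm + md² = 0.15146 + 0.30291 = 0.45437 kg·m².
T = 2π√(I/(mgd)) = 2π√(0.45437/(4.149 × 3.681 × 0.2702)) = 2.085 s.

2.085 s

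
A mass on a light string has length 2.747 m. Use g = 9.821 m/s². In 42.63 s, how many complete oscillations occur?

12

T = 2π√(L/g) = 2π√(2.747/9.821) = 3.3230 s.
Number of complete oscillations = ⌊42.63/3.3230⌋ = ⌊12.829⌋ = 12.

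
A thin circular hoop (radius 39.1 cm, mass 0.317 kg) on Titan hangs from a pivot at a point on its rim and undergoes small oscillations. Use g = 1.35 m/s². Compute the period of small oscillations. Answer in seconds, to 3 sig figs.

4.78 s

I_cm = mr² = 0.04846 kg·m². The pivot is at distance d = 0.391 m from the centre of mass.
By the parallel-axis theorem, I = I_cm + md² = 0.04846 + 0.04846 = 0.09693 kg·m².
T = 2π√(I/(mgd)) = 2π√(0.09693/(0.317 × 1.35 × 0.391)) = 4.78 s.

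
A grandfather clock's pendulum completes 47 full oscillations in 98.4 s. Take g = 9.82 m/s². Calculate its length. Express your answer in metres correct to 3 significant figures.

T = 98.4/47 = 2.094 s.
From T = 2π√(L/g), L = gT²/(4π²) = 9.82 × 2.094²/(4π²) = 1.09 m.

1.09 m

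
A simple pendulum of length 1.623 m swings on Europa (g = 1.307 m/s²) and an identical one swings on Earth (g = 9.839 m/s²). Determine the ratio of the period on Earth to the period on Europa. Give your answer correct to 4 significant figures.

0.3645

T ∝ 1/√g, so T₂/T₁ = √(g₁/g₂) = √(1.307/9.839) = 0.3645.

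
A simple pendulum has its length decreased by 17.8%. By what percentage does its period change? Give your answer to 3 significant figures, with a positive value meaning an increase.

-9.34%

T ∝ √L, so T'/T = √(0.8220) = 0.9066.
Percentage change in T = (0.9066 − 1) × 100% = -9.34%.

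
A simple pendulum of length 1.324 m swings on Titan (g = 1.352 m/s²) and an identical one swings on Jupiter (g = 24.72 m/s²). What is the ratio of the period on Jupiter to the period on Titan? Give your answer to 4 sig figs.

0.2339

T ∝ 1/√g, so T₂/T₁ = √(g₁/g₂) = √(1.352/24.72) = 0.2339.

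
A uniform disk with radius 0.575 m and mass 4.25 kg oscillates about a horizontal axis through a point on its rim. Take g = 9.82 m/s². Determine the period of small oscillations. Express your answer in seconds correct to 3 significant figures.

1.86 s

I_cm = ½mr² = 0.7026 kg·m². The pivot is at distance d = 0.575 m from the centre of mass.
By the parallel-axis theorem, I = I_cm + md² = 0.7026 + 1.405 = 2.108 kg·m².
T = 2π√(I/(mgd)) = 2π√(2.108/(4.25 × 9.82 × 0.575)) = 1.86 s.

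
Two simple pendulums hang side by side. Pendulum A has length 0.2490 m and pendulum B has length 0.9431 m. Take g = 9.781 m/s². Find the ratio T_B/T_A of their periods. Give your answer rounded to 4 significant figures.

T ∝ √L, so T_B/T_A = √(L_B/L_A) = √(0.9431/0.2490) = 1.946.

1.946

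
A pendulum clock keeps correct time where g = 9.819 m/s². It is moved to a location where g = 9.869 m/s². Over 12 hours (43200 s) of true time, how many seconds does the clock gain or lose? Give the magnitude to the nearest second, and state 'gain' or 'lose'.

The clock's period scales as T ∝ 1/√g, so T'/T = √(9.819/9.869) = 0.997464.
In 43200 s of true time the clock registers 43200/0.997464 = 43309.9 s, so it gains 110 s.

gain 110 s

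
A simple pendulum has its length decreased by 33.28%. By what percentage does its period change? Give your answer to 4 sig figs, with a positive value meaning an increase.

T ∝ √L, so T'/T = √(0.66720) = 0.81682.
Percentage change in T = (0.81682 − 1) × 100% = -18.32%.

-18.32%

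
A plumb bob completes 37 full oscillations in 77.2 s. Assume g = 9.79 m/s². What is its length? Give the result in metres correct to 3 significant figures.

T = 77.2/37 = 2.086 s.
From T = 2π√(L/g), L = gT²/(4π²) = 9.79 × 2.086²/(4π²) = 1.08 m.

1.08 m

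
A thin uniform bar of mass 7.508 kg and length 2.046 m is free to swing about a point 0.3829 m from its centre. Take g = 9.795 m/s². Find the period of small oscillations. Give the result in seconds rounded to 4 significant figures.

For a physical pendulum T = 2π√(I/(mgd)), with d = 0.38290 m from pivot to centre of mass.
I_cm = mL²/12 = 7.508 × 2.046²/12 = 2.6191 kg·m²; I = I_cm + md² = 2.6191 + 7.508 × 0.38290² = 3.7199 kg·m².
T = 2π√(3.7199/(7.508 × 9.795 × 0.38290)) = 2.284 s.

2.284 s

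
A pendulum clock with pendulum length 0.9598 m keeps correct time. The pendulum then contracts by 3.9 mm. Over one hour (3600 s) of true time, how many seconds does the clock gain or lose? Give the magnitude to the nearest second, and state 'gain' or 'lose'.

T ∝ √L, so T'/T = √(0.95590/0.9598) = 0.997966.
In 3600 s of true time the clock registers 3600/0.997966 = 3607.3 s, so it gains 7 s.

gain 7 s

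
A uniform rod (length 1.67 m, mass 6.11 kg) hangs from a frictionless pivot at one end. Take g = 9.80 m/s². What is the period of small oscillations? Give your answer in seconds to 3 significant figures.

For a physical pendulum T = 2π√(I/(mgd)), with d = 0.8350 m from pivot to centre of mass.
I_cm = mL²/12 = 6.11 × 1.67²/12 = 1.420 kg·m²; I = I_cm + md² = 1.420 + 6.11 × 0.8350² = 5.680 kg·m².
T = 2π√(5.680/(6.11 × 9.80 × 0.8350)) = 2.12 s.

2.12 s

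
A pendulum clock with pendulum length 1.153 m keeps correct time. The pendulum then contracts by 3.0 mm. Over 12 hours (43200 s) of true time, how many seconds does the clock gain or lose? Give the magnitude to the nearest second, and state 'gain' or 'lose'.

gain 56 s

T ∝ √L, so T'/T = √(1.15000/1.153) = 0.998698.
In 43200 s of true time the clock registers 43200/0.998698 = 43256.3 s, so it gains 56 s.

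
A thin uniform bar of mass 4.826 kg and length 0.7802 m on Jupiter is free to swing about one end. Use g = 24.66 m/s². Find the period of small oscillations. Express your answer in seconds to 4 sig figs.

For a physical pendulum T = 2π√(I/(mgd)), with d = 0.39010 m from pivot to centre of mass.
I_cm = mL²/12 = 4.826 × 0.7802²/12 = 0.24480 kg·m²; I = I_cm + md² = 0.24480 + 4.826 × 0.39010² = 0.97921 kg·m².
T = 2π√(0.97921/(4.826 × 24.66 × 0.39010)) = 0.9125 s.

0.9125 s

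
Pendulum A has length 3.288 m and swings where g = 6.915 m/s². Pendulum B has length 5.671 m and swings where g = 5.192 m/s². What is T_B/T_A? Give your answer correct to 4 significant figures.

1.516

T = 2π√(L/g), so T_B/T_A = √((L_B/g_B)/(L_A/g_A)) = √((5.671/5.192)/(3.288/6.915)) = 1.516.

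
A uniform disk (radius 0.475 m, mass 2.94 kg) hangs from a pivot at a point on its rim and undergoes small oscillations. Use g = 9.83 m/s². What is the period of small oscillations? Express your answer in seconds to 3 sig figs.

1.69 s

I_cm = ½mr² = 0.3317 kg·m². The pivot is at distance d = 0.475 m from the centre of mass.
By the parallel-axis theorem, I = I_cm + md² = 0.3317 + 0.6633 = 0.9950 kg·m².
T = 2π√(I/(mgd)) = 2π√(0.9950/(2.94 × 9.83 × 0.475)) = 1.69 s.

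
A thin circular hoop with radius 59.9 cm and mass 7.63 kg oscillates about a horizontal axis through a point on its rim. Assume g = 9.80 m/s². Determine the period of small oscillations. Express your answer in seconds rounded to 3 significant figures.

I_cm = mr² = 2.738 kg·m². The pivot is at distance d = 0.599 m from the centre of mass.
By the parallel-axis theorem, I = I_cm + md² = 2.738 + 2.738 = 5.475 kg·m².
T = 2π√(I/(mgd)) = 2π√(5.475/(7.63 × 9.80 × 0.599)) = 2.20 s.

2.20 s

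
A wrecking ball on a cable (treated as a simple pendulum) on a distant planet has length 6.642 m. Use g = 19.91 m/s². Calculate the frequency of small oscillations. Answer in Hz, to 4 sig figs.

T = 2π√(L/g) = 2π√(6.642/19.91) = 3.6291 s, so f = 1/T = 0.2756 Hz.

0.2756 Hz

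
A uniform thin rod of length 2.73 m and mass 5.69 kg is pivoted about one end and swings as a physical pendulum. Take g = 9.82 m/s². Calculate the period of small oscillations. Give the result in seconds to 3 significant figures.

2.70 s

For a physical pendulum T = 2π√(I/(mgd)), with d = 1.365 m from pivot to centre of mass.
I_cm = mL²/12 = 5.69 × 2.73²/12 = 3.534 kg·m²; I = I_cm + md² = 3.534 + 5.69 × 1.365² = 14.14 kg·m².
T = 2π√(14.14/(5.69 × 9.82 × 1.365)) = 2.70 s.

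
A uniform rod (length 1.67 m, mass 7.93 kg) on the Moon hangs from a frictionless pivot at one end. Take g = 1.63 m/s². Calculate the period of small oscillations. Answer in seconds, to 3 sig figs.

5.19 s

For a physical pendulum T = 2π√(I/(mgd)), with d = 0.8350 m from pivot to centre of mass.
I_cm = mL²/12 = 7.93 × 1.67²/12 = 1.843 kg·m²; I = I_cm + md² = 1.843 + 7.93 × 0.8350² = 7.372 kg·m².
T = 2π√(7.372/(7.93 × 1.63 × 0.8350)) = 5.19 s.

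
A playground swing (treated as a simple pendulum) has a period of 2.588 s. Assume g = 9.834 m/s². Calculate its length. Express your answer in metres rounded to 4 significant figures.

1.668 m

From T = 2π√(L/g), L = gT²/(4π²) = 9.834 × 2.5880²/(4π²) = 1.668 m.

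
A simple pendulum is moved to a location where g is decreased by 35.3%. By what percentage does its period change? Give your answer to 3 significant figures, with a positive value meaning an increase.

24.3%

T ∝ 1/√g, so T'/T = 1/√(0.6470) = 1.243.
Percentage change in T = (1.243 − 1) × 100% = 24.3%.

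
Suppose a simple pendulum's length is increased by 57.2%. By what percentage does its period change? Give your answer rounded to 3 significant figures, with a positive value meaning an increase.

25.4%

T ∝ √L, so T'/T = √(1.572) = 1.254.
Percentage change in T = (1.254 − 1) × 100% = 25.4%.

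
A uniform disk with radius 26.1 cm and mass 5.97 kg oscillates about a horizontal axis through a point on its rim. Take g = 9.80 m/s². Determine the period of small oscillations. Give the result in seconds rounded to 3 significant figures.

I_cm = ½mr² = 0.2033 kg·m². The pivot is at distance d = 0.261 m from the centre of mass.
By the parallel-axis theorem, I = I_cm + md² = 0.2033 + 0.4067 = 0.6100 kg·m².
T = 2π√(I/(mgd)) = 2π√(0.6100/(5.97 × 9.80 × 0.261)) = 1.26 s.

1.26 s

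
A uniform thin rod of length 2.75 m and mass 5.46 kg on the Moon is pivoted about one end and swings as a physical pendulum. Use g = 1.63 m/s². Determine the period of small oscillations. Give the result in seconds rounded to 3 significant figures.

6.66 s

For a physical pendulum T = 2π√(I/(mgd)), with d = 1.375 m from pivot to centre of mass.
I_cm = mL²/12 = 5.46 × 2.75²/12 = 3.441 kg·m²; I = I_cm + md² = 3.441 + 5.46 × 1.375² = 13.76 kg·m².
T = 2π√(13.76/(5.46 × 1.63 × 1.375)) = 6.66 s.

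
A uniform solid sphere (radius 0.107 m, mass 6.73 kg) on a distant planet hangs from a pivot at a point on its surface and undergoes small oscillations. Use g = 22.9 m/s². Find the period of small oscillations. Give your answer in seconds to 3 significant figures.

0.508 s

I_cm = (2/5)mr² = 0.03082 kg·m². The pivot is at distance d = 0.107 m from the centre of mass.
By the parallel-axis theorem, I = I_cm + md² = 0.03082 + 0.07705 = 0.1079 kg·m².
T = 2π√(I/(mgd)) = 2π√(0.1079/(6.73 × 22.9 × 0.107)) = 0.508 s.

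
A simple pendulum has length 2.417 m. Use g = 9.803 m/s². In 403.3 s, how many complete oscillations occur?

129

T = 2π√(L/g) = 2π√(2.417/9.803) = 3.1199 s.
Number of complete oscillations = ⌊403.3/3.1199⌋ = ⌊129.27⌋ = 129.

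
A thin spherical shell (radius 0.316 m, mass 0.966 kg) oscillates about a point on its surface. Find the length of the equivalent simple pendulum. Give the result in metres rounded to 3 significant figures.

0.527 m

The equivalent simple-pendulum length is L_eq = I/(md), where I is about the pivot and d = 0.3160 m.
I_cm = (2/3)mR² = 0.06431 kg·m², so I = I_cm + md² = 0.06431 + 0.09646 = 0.1608 kg·m².
L_eq = 0.1608/(0.966 × 0.3160) = 0.527 m.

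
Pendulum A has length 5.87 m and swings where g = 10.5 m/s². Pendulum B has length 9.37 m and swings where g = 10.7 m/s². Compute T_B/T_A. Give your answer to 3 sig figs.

1.25

T = 2π√(L/g), so T_B/T_A = √((L_B/g_B)/(L_A/g_A)) = √((9.37/10.7)/(5.87/10.5)) = 1.25.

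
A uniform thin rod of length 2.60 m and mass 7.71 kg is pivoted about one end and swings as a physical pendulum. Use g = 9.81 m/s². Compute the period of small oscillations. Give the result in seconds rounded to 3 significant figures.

For a physical pendulum T = 2π√(I/(mgd)), with d = 1.300 m from pivot to centre of mass.
I_cm = mL²/12 = 7.71 × 2.60²/12 = 4.343 kg·m²; I = I_cm + md² = 4.343 + 7.71 × 1.300² = 17.37 kg·m².
T = 2π√(17.37/(7.71 × 9.81 × 1.300)) = 2.64 s.

2.64 s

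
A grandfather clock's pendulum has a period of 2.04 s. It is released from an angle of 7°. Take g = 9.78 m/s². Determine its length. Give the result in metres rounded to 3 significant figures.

From T = 2π√(L/g), L = gT²/(4π²) = 9.78 × 2.040²/(4π²) = 1.03 m.

1.03 m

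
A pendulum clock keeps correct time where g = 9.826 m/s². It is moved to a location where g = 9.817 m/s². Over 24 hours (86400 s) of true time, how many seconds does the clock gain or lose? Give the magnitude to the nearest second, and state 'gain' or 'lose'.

The clock's period scales as T ∝ 1/√g, so T'/T = √(9.826/9.817) = 1.00046.
In 86400 s of true time the clock registers 86400/1.00046 = 86360.4 s, so it loses 40 s.

lose 40 s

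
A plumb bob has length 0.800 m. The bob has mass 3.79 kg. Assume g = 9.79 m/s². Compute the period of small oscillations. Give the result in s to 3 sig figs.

T = 2π√(L/g) = 2π√(0.800/9.79) = 2π × 0.2859 = 1.80 s.

1.80 s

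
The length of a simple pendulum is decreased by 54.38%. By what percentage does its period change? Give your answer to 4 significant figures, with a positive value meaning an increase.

-32.46%

T ∝ √L, so T'/T = √(0.45620) = 0.67543.
Percentage change in T = (0.67543 − 1) × 100% = -32.46%.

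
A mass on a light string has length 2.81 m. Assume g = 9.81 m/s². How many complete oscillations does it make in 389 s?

115

T = 2π√(L/g) = 2π√(2.81/9.81) = 3.363 s.
Number of complete oscillations = ⌊389/3.363⌋ = ⌊115.7⌋ = 115.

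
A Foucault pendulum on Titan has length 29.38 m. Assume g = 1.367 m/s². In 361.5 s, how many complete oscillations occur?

12

T = 2π√(L/g) = 2π√(29.38/1.367) = 29.129 s.
Number of complete oscillations = ⌊361.5/29.129⌋ = ⌊12.410⌋ = 12.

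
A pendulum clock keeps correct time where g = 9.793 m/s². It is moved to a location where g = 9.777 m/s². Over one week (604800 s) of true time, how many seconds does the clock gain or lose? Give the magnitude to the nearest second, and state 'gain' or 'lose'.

lose 494 s

The clock's period scales as T ∝ 1/√g, so T'/T = √(9.793/9.777) = 1.00082.
In 604800 s of true time the clock registers 604800/1.00082 = 604305.7 s, so it loses 494 s.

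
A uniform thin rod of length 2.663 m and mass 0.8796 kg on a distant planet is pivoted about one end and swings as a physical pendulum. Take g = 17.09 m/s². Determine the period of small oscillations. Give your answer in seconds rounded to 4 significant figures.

2.025 s

For a physical pendulum T = 2π√(I/(mgd)), with d = 1.3315 m from pivot to centre of mass.
I_cm = mL²/12 = 0.8796 × 2.663²/12 = 0.51981 kg·m²; I = I_cm + md² = 0.51981 + 0.8796 × 1.3315² = 2.0792 kg·m².
T = 2π√(2.0792/(0.8796 × 17.09 × 1.3315)) = 2.025 s.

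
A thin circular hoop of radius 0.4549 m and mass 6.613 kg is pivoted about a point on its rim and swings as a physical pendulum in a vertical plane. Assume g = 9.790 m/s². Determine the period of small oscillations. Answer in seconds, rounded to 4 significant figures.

1.915 s

I_cm = mr² = 1.3685 kg·m². The pivot is at distance d = 0.4549 m from the centre of mass.
By the parallel-axis theorem, I = I_cm + md² = 1.3685 + 1.3685 = 2.7369 kg·m².
T = 2π√(I/(mgd)) = 2π√(2.7369/(6.613 × 9.790 × 0.4549)) = 1.915 s.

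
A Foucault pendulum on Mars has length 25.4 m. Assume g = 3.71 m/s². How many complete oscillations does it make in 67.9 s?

T = 2π√(L/g) = 2π√(25.4/3.71) = 16.44 s.
Number of complete oscillations = ⌊67.9/16.44⌋ = ⌊4.130⌋ = 4.

4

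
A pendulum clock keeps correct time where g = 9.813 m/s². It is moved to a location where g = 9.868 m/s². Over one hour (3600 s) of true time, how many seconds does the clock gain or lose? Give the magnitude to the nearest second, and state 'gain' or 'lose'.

The clock's period scales as T ∝ 1/√g, so T'/T = √(9.813/9.868) = 0.997209.
In 3600 s of true time the clock registers 3600/0.997209 = 3610.1 s, so it gains 10 s.

gain 10 s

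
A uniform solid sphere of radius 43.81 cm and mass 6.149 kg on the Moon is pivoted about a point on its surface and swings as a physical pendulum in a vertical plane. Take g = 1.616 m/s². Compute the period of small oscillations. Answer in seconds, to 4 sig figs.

3.871 s

I_cm = (2/5)mr² = 0.47207 kg·m². The pivot is at distance d = 0.4381 m from the centre of mass.
By the parallel-axis theorem, I = I_cm + md² = 0.47207 + 1.1802 = 1.6523 kg·m².
T = 2π√(I/(mgd)) = 2π√(1.6523/(6.149 × 1.616 × 0.4381)) = 3.871 s.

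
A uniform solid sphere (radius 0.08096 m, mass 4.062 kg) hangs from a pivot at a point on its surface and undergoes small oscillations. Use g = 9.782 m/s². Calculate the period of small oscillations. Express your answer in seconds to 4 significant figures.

I_cm = (2/5)mr² = 0.010650 kg·m². The pivot is at distance d = 0.08096 m from the centre of mass.
By the parallel-axis theorem, I = I_cm + md² = 0.010650 + 0.026624 = 0.037274 kg·m².
T = 2π√(I/(mgd)) = 2π√(0.037274/(4.062 × 9.782 × 0.08096)) = 0.6763 s.

0.6763 s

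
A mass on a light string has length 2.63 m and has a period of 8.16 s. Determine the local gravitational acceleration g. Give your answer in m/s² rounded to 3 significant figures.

1.56 m/s²

From T = 2π√(L/g), g = 4π²L/T² = 4π² × 2.63/8.160² = 1.56 m/s².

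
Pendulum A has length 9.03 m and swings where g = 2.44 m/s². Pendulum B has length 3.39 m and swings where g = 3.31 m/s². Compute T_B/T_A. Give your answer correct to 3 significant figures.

0.526

T = 2π√(L/g), so T_B/T_A = √((L_B/g_B)/(L_A/g_A)) = √((3.39/3.31)/(9.03/2.44)) = 0.526.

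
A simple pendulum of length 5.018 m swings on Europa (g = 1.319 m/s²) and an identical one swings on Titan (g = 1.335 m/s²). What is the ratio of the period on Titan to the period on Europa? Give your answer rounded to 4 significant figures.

0.9940

T ∝ 1/√g, so T₂/T₁ = √(g₁/g₂) = √(1.319/1.335) = 0.9940.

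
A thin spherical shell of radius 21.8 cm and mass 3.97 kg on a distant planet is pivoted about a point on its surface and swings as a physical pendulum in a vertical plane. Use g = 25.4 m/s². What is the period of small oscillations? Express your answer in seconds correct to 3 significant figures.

I_cm = (2/3)mr² = 0.1258 kg·m². The pivot is at distance d = 0.218 m from the centre of mass.
By the parallel-axis theorem, I = I_cm + md² = 0.1258 + 0.1887 = 0.3145 kg·m².
T = 2π√(I/(mgd)) = 2π√(0.3145/(3.97 × 25.4 × 0.218)) = 0.751 s.

0.751 s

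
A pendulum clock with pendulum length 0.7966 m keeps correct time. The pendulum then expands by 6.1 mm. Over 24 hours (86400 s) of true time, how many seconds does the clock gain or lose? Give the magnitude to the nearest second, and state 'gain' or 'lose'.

lose 329 s

T ∝ √L, so T'/T = √(0.80270/0.7966) = 1.00382.
In 86400 s of true time the clock registers 86400/1.00382 = 86071.1 s, so it loses 329 s.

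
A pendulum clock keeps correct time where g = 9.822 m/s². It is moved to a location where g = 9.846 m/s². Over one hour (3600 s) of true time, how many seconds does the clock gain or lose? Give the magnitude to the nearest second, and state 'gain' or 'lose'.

The clock's period scales as T ∝ 1/√g, so T'/T = √(9.822/9.846) = 0.998780.
In 3600 s of true time the clock registers 3600/0.998780 = 3604.4 s, so it gains 4 s.

gain 4 s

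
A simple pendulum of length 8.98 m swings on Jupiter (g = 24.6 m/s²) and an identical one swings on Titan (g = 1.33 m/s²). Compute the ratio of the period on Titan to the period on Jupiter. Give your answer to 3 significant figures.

4.30

T ∝ 1/√g, so T₂/T₁ = √(g₁/g₂) = √(24.6/1.33) = 4.30.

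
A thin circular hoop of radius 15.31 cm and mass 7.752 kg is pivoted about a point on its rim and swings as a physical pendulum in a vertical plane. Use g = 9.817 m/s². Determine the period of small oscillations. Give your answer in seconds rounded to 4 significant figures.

1.110 s

I_cm = mr² = 0.18170 kg·m². The pivot is at distance d = 0.1531 m from the centre of mass.
By the parallel-axis theorem, I = I_cm + md² = 0.18170 + 0.18170 = 0.36341 kg·m².
T = 2π√(I/(mgd)) = 2π√(0.36341/(7.752 × 9.817 × 0.1531)) = 1.110 s.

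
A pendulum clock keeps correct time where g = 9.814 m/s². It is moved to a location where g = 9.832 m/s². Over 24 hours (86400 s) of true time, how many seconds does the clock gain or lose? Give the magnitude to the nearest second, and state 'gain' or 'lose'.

gain 79 s

The clock's period scales as T ∝ 1/√g, so T'/T = √(9.814/9.832) = 0.999084.
In 86400 s of true time the clock registers 86400/0.999084 = 86479.2 s, so it gains 79 s.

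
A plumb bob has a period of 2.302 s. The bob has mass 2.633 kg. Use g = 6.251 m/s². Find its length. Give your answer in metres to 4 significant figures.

0.8391 m

From T = 2π√(L/g), L = gT²/(4π²) = 6.251 × 2.3020²/(4π²) = 0.8391 m.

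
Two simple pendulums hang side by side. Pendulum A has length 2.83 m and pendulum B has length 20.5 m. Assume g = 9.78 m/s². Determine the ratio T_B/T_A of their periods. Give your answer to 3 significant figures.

T ∝ √L, so T_B/T_A = √(L_B/L_A) = √(20.5/2.83) = 2.69.

2.69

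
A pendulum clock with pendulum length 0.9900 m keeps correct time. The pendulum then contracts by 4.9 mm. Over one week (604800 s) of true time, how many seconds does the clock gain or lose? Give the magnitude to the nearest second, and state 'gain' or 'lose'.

T ∝ √L, so T'/T = √(0.98510/0.9900) = 0.997522.
In 604800 s of true time the clock registers 604800/0.997522 = 606302.3 s, so it gains 1502 s.

gain 1502 s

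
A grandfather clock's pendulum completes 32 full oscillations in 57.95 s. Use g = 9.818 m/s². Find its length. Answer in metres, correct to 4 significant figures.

T = 57.95/32 = 1.8109 s.
From T = 2π√(L/g), L = gT²/(4π²) = 9.818 × 1.8109²/(4π²) = 0.8156 m.

0.8156 m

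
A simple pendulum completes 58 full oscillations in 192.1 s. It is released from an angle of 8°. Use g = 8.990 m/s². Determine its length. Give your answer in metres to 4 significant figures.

T = 192.1/58 = 3.3121 s.
From T = 2π√(L/g), L = gT²/(4π²) = 8.990 × 3.3121²/(4π²) = 2.498 m.

2.498 m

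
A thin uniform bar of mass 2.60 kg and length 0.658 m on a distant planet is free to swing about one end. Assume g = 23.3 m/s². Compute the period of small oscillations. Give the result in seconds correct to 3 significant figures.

0.862 s

For a physical pendulum T = 2π√(I/(mgd)), with d = 0.3290 m from pivot to centre of mass.
I_cm = mL²/12 = 2.60 × 0.658²/12 = 0.09381 kg·m²; I = I_cm + md² = 0.09381 + 2.60 × 0.3290² = 0.3752 kg·m².
T = 2π√(0.3752/(2.60 × 23.3 × 0.3290)) = 0.862 s.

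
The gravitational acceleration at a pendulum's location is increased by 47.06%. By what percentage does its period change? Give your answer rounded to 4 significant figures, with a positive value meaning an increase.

T ∝ 1/√g, so T'/T = 1/√(1.4706) = 0.82462.
Percentage change in T = (0.82462 − 1) × 100% = -17.54%.

-17.54%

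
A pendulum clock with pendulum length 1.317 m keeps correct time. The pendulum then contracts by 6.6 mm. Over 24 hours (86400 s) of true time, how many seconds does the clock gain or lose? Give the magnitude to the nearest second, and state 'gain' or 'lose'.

T ∝ √L, so T'/T = √(1.31040/1.317) = 0.997491.
In 86400 s of true time the clock registers 86400/0.997491 = 86617.3 s, so it gains 217 s.

gain 217 s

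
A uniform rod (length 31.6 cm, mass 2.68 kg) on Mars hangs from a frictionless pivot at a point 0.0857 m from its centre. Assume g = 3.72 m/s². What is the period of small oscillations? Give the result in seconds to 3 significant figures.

For a physical pendulum T = 2π√(I/(mgd)), with d = 0.08570 m from pivot to centre of mass.
I_cm = mL²/12 = 2.68 × 0.316²/12 = 0.02230 kg·m²; I = I_cm + md² = 0.02230 + 2.68 × 0.08570² = 0.04198 kg·m².
T = 2π√(0.04198/(2.68 × 3.72 × 0.08570)) = 1.39 s.

1.39 s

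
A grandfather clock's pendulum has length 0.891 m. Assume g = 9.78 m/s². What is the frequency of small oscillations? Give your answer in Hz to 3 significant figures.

T = 2π√(L/g) = 2π√(0.891/9.78) = 1.896 s, so f = 1/T = 0.527 Hz.

0.527 Hz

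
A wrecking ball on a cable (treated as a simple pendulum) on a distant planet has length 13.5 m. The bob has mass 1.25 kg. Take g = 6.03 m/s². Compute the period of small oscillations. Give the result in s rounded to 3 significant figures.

T = 2π√(L/g) = 2π√(13.5/6.03) = 2π × 1.496 = 9.40 s.

9.40 s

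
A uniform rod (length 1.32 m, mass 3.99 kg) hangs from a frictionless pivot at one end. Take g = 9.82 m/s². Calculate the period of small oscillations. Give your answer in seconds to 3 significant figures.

1.88 s

For a physical pendulum T = 2π√(I/(mgd)), with d = 0.6600 m from pivot to centre of mass.
I_cm = mL²/12 = 3.99 × 1.32²/12 = 0.5793 kg·m²; I = I_cm + md² = 0.5793 + 3.99 × 0.6600² = 2.317 kg·m².
T = 2π√(2.317/(3.99 × 9.82 × 0.6600)) = 1.88 s.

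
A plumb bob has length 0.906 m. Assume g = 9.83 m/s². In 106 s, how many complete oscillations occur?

T = 2π√(L/g) = 2π√(0.906/9.83) = 1.908 s.
Number of complete oscillations = ⌊106/1.908⌋ = ⌊55.57⌋ = 55.

55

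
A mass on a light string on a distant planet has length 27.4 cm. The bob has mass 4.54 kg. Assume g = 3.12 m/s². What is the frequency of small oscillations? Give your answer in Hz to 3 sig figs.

T = 2π√(L/g) = 2π√(0.274/3.12) = 1.862 s, so f = 1/T = 0.537 Hz.

0.537 Hz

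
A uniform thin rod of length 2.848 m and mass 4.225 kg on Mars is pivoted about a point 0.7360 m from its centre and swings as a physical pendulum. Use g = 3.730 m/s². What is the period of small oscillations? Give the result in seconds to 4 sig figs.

For a physical pendulum T = 2π√(I/(mgd)), with d = 0.73600 m from pivot to centre of mass.
I_cm = mL²/12 = 4.225 × 2.848²/12 = 2.8558 kg·m²; I = I_cm + md² = 2.8558 + 4.225 × 0.73600² = 5.1445 kg·m².
T = 2π√(5.1445/(4.225 × 3.730 × 0.73600)) = 4.184 s.

4.184 s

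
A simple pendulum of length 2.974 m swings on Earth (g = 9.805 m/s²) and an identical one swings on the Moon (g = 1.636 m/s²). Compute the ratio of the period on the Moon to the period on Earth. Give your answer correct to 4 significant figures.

2.448

T ∝ 1/√g, so T₂/T₁ = √(g₁/g₂) = √(9.805/1.636) = 2.448.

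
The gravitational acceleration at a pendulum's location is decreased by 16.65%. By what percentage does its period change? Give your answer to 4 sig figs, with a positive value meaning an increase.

9.534%

T ∝ 1/√g, so T'/T = 1/√(0.83350) = 1.0953.
Percentage change in T = (1.0953 − 1) × 100% = 9.534%.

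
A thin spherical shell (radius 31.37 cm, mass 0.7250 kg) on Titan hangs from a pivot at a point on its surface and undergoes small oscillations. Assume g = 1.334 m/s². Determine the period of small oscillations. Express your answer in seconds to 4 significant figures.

3.934 s

I_cm = (2/3)mr² = 0.047564 kg·m². The pivot is at distance d = 0.3137 m from the centre of mass.
By the parallel-axis theorem, I = I_cm + md² = 0.047564 + 0.071346 = 0.11891 kg·m².
T = 2π√(I/(mgd)) = 2π√(0.11891/(0.7250 × 1.334 × 0.3137)) = 3.934 s.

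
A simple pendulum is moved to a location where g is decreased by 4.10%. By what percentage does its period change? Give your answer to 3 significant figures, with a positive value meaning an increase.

2.12%

T ∝ 1/√g, so T'/T = 1/√(0.9590) = 1.021.
Percentage change in T = (1.021 − 1) × 100% = 2.12%.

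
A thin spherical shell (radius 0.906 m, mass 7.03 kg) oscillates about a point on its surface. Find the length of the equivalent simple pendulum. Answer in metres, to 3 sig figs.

The equivalent simple-pendulum length is L_eq = I/(md), where I is about the pivot and d = 0.9060 m.
I_cm = (2/3)mR² = 3.847 kg·m², so I = I_cm + md² = 3.847 + 5.770 = 9.617 kg·m².
L_eq = 9.617/(7.03 × 0.9060) = 1.51 m.

1.51 m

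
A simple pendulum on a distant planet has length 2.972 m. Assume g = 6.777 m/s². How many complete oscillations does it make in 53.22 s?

12

T = 2π√(L/g) = 2π√(2.972/6.777) = 4.1609 s.
Number of complete oscillations = ⌊53.22/4.1609⌋ = ⌊12.791⌋ = 12.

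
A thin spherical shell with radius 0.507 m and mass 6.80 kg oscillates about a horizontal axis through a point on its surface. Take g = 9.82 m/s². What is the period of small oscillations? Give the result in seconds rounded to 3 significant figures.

I_cm = (2/3)mr² = 1.165 kg·m². The pivot is at distance d = 0.507 m from the centre of mass.
By the parallel-axis theorem, I = I_cm + md² = 1.165 + 1.748 = 2.913 kg·m².
T = 2π√(I/(mgd)) = 2π√(2.913/(6.80 × 9.82 × 0.507)) = 1.84 s.

1.84 s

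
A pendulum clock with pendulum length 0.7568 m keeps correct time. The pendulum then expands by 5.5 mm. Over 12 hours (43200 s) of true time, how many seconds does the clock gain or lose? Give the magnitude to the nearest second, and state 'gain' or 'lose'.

T ∝ √L, so T'/T = √(0.76230/0.7568) = 1.00363.
In 43200 s of true time the clock registers 43200/1.00363 = 43043.9 s, so it loses 156 s.

lose 156 s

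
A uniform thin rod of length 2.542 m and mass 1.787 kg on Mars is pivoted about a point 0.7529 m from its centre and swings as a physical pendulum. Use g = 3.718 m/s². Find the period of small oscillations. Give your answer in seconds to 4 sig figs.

For a physical pendulum T = 2π√(I/(mgd)), with d = 0.75290 m from pivot to centre of mass.
I_cm = mL²/12 = 1.787 × 2.542²/12 = 0.96226 kg·m²; I = I_cm + md² = 0.96226 + 1.787 × 0.75290² = 1.9752 kg·m².
T = 2π√(1.9752/(1.787 × 3.718 × 0.75290)) = 3.948 s.

3.948 s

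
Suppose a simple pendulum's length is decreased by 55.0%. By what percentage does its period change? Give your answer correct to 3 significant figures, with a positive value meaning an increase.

T ∝ √L, so T'/T = √(0.4500) = 0.6708.
Percentage change in T = (0.6708 − 1) × 100% = -32.9%.

-32.9%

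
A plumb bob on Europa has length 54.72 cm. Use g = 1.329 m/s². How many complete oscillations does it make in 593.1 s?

T = 2π√(L/g) = 2π√(0.5472/1.329) = 4.0317 s.
Number of complete oscillations = ⌊593.1/4.0317⌋ = ⌊147.11⌋ = 147.

147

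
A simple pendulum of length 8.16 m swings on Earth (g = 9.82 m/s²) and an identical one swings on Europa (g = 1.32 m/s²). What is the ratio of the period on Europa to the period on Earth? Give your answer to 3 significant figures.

2.73

T ∝ 1/√g, so T₂/T₁ = √(g₁/g₂) = √(9.82/1.32) = 2.73.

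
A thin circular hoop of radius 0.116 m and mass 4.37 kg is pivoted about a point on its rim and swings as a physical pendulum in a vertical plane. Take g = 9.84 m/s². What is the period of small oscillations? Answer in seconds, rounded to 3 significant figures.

I_cm = mr² = 0.05880 kg·m². The pivot is at distance d = 0.116 m from the centre of mass.
By the parallel-axis theorem, I = I_cm + md² = 0.05880 + 0.05880 = 0.1176 kg·m².
T = 2π√(I/(mgd)) = 2π√(0.1176/(4.37 × 9.84 × 0.116)) = 0.965 s.

0.965 s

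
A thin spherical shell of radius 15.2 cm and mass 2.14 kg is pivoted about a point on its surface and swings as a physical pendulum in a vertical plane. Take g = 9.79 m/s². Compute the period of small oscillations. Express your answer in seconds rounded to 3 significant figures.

I_cm = (2/3)mr² = 0.03296 kg·m². The pivot is at distance d = 0.152 m from the centre of mass.
By the parallel-axis theorem, I = I_cm + md² = 0.03296 + 0.04944 = 0.08240 kg·m².
T = 2π√(I/(mgd)) = 2π√(0.08240/(2.14 × 9.79 × 0.152)) = 1.01 s.

1.01 s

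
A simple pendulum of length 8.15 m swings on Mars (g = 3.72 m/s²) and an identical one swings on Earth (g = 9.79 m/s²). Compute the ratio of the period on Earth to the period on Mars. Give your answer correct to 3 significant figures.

T ∝ 1/√g, so T₂/T₁ = √(g₁/g₂) = √(3.72/9.79) = 0.616.

0.616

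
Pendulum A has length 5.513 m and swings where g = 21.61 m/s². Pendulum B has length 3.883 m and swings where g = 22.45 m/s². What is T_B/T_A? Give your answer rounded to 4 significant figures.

0.8234

T = 2π√(L/g), so T_B/T_A = √((L_B/g_B)/(L_A/g_A)) = √((3.883/22.45)/(5.513/21.61)) = 0.8234.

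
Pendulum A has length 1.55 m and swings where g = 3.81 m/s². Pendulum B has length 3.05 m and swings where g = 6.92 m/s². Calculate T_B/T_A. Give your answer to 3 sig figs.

1.04

T = 2π√(L/g), so T_B/T_A = √((L_B/g_B)/(L_A/g_A)) = √((3.05/6.92)/(1.55/3.81)) = 1.04.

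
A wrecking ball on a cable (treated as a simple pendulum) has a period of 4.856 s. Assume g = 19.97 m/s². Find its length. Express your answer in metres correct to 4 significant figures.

11.93 m

From T = 2π√(L/g), L = gT²/(4π²) = 19.97 × 4.8560²/(4π²) = 11.93 m.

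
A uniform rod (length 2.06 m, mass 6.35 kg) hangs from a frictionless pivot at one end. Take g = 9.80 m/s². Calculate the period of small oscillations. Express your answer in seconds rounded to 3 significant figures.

For a physical pendulum T = 2π√(I/(mgd)), with d = 1.030 m from pivot to centre of mass.
I_cm = mL²/12 = 6.35 × 2.06²/12 = 2.246 kg·m²; I = I_cm + md² = 2.246 + 6.35 × 1.030² = 8.982 kg·m².
T = 2π√(8.982/(6.35 × 9.80 × 1.030)) = 2.35 s.

2.35 s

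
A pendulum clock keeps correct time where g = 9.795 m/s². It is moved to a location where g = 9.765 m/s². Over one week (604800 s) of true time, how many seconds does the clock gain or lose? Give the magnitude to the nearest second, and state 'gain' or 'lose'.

The clock's period scales as T ∝ 1/√g, so T'/T = √(9.795/9.765) = 1.00153.
In 604800 s of true time the clock registers 604800/1.00153 = 603873.1 s, so it loses 927 s.

lose 927 s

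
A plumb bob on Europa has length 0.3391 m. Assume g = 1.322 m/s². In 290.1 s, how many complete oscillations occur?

91

T = 2π√(L/g) = 2π√(0.3391/1.322) = 3.1822 s.
Number of complete oscillations = ⌊290.1/3.1822⌋ = ⌊91.163⌋ = 91.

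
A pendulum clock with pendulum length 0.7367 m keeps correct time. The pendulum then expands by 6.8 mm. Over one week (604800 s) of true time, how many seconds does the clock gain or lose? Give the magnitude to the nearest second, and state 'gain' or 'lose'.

T ∝ √L, so T'/T = √(0.74350/0.7367) = 1.00460.
In 604800 s of true time the clock registers 604800/1.00460 = 602027.9 s, so it loses 2772 s.

lose 2772 s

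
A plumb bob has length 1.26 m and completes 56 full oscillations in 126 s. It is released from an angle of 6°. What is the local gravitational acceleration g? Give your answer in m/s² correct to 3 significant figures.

9.83 m/s²

T = 126/56 = 2.250 s.
From T = 2π√(L/g), g = 4π²L/T² = 4π² × 1.26/2.250² = 9.83 m/s².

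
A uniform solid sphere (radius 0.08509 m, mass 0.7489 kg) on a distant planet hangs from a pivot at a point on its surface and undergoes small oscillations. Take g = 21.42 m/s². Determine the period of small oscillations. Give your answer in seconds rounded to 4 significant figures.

0.4686 s

I_cm = (2/5)mr² = 0.0021689 kg·m². The pivot is at distance d = 0.08509 m from the centre of mass.
By the parallel-axis theorem, I = I_cm + md² = 0.0021689 + 0.0054223 = 0.0075912 kg·m².
T = 2π√(I/(mgd)) = 2π√(0.0075912/(0.7489 × 21.42 × 0.08509)) = 0.4686 s.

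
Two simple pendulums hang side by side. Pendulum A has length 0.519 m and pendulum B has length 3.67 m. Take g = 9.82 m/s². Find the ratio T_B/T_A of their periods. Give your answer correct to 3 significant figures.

T ∝ √L, so T_B/T_A = √(L_B/L_A) = √(3.67/0.519) = 2.66.

2.66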